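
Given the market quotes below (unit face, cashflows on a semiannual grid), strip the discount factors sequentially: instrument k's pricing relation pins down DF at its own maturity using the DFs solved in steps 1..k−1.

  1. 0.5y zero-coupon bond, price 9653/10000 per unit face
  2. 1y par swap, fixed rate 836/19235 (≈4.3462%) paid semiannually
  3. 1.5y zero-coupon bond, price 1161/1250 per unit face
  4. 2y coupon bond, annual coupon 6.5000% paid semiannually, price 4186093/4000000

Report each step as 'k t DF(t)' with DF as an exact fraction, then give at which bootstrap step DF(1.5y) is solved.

1 1/2 9653/10000
2 1 4791/5000
3 3/2 1161/1250
4 2 4619/5000
DF(1.5y) is solved at step 3

step 1 [0.5y] zero: DF = P = 9653/10000 ≈ 0.965300
step 2 [1y] swap r/2=418/19235: DF=(1 − 418/19235·(0.965300))/(1+418/19235) = 4791/5000 ≈ 0.958200
step 3 [1.5y] zero: DF = P = 1161/1250 ≈ 0.928800
step 4 [2y] bond c/2=13/400: DF=(4186093/4000000 − 13/400·(0.965300+0.958200+0.928800))/(1+13/400) = 4619/5000 ≈ 0.923800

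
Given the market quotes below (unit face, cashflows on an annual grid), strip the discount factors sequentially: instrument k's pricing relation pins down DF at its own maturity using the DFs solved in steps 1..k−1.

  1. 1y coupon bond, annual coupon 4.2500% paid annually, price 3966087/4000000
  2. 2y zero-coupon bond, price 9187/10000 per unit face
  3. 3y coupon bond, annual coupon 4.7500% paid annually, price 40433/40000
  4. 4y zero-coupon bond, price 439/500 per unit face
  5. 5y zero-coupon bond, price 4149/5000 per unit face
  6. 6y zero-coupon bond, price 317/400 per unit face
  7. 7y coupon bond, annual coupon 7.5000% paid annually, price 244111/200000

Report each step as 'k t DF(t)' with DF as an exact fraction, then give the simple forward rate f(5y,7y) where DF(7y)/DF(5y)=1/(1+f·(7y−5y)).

1 1 9511/10000
2 2 9187/10000
3 3 4401/5000
4 4 439/500
5 5 4149/5000
6 6 317/400
7 7 7691/10000
f(5y,7y) = ((4149/5000)/(7691/10000) − 1)/(2) = 607/15382 ≈ 3.9462%

step 1 [1y] bond c/1=17/400: DF=(3966087/4000000 − 17/400·(0))/(1+17/400) = 9511/10000 ≈ 0.951100
step 2 [2y] zero: DF = P = 9187/10000 ≈ 0.918700
step 3 [3y] bond c/1=19/400: DF=(40433/40000 − 19/400·(0.951100+0.918700))/(1+19/400) = 4401/5000 ≈ 0.880200
step 4 [4y] zero: DF = P = 439/500 ≈ 0.878000
step 5 [5y] zero: DF = P = 4149/5000 ≈ 0.829800
step 6 [6y] zero: DF = P = 317/400 ≈ 0.792500
step 7 [7y] bond c/1=3/40: DF=(244111/200000 − 3/40·(0.951100+0.918700+0.880200+0.878000+0.829800+0.792500))/(1+3/40) = 7691/10000 ≈ 0.769100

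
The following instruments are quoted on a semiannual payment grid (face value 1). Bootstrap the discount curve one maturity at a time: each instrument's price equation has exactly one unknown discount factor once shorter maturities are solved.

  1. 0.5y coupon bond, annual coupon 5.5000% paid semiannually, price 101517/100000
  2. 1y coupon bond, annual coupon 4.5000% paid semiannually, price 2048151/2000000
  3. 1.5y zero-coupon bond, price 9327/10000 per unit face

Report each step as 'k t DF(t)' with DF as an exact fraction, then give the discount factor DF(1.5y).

step 1 [0.5y] bond c/2=11/400: DF=(101517/100000 − 11/400·(0))/(1+11/400) = 247/250 ≈ 0.988000
step 2 [1y] bond c/2=9/400: DF=(2048151/2000000 − 9/400·(0.988000))/(1+9/400) = 4899/5000 ≈ 0.979800
step 3 [1.5y] zero: DF = P = 9327/10000 ≈ 0.932700

1 1/2 247/250
2 1 4899/5000
3 3/2 9327/10000
DF(1.5y) = 9327/10000 ≈ 0.932700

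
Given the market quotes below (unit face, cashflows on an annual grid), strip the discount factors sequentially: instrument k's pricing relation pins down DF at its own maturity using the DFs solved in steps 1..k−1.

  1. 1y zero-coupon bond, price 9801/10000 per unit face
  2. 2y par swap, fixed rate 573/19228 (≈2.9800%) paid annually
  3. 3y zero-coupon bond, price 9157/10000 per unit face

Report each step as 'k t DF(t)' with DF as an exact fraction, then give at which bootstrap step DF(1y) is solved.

step 1 [1y] zero: DF = P = 9801/10000 ≈ 0.980100
step 2 [2y] swap r/1=573/19228: DF=(1 − 573/19228·(0.980100))/(1+573/19228) = 9427/10000 ≈ 0.942700
step 3 [3y] zero: DF = P = 9157/10000 ≈ 0.915700

1 1 9801/10000
2 2 9427/10000
3 3 9157/10000
DF(1y) is solved at step 1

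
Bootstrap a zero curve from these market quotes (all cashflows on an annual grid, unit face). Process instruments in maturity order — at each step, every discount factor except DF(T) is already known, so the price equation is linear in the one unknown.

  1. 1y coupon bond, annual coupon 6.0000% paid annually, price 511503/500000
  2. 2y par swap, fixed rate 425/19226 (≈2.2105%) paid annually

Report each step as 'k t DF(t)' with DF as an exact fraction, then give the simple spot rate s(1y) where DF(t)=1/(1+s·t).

1 1 9651/10000
2 2 383/400
s(1y) = (1/(9651/10000) − 1)/(1) = 349/9651 ≈ 3.6162%

step 1 [1y] bond c/1=3/50: DF=(511503/500000 − 3/50·(0))/(1+3/50) = 9651/10000 ≈ 0.965100
step 2 [2y] swap r/1=425/19226: DF=(1 − 425/19226·(0.965100))/(1+425/19226) = 383/400 ≈ 0.957500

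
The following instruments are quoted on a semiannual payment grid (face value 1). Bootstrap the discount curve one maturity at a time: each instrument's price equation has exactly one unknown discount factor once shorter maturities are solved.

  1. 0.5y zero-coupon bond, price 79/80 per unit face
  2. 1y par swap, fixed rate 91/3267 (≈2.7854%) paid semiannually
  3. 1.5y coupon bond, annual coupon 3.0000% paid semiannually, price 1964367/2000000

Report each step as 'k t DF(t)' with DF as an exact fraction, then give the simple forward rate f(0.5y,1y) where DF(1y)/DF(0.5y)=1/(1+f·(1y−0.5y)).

step 1 [0.5y] zero: DF = P = 79/80 ≈ 0.987500
step 2 [1y] swap r/2=91/6534: DF=(1 − 91/6534·(0.987500))/(1+91/6534) = 9727/10000 ≈ 0.972700
step 3 [1.5y] bond c/2=3/200: DF=(1964367/2000000 − 3/200·(0.987500+0.972700))/(1+3/200) = 9387/10000 ≈ 0.938700

1 1/2 79/80
2 1 9727/10000
3 3/2 9387/10000
f(0.5y,1y) = ((79/80)/(9727/10000) − 1)/(1/2) = 296/9727 ≈ 3.0431%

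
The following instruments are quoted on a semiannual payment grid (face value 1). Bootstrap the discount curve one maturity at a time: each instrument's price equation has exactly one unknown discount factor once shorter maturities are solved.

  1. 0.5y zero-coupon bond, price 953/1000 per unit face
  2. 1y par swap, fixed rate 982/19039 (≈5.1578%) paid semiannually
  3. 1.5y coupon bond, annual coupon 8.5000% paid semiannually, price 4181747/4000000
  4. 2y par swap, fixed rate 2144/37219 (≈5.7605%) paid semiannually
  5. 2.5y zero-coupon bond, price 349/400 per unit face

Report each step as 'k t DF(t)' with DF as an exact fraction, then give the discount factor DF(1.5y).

1 1/2 953/1000
2 1 9509/10000
3 3/2 2313/2500
4 2 558/625
5 5/2 349/400
DF(1.5y) = 2313/2500 ≈ 0.925200

step 1 [0.5y] zero: DF = P = 953/1000 ≈ 0.953000
step 2 [1y] swap r/2=491/19039: DF=(1 − 491/19039·(0.953000))/(1+491/19039) = 9509/10000 ≈ 0.950900
step 3 [1.5y] bond c/2=17/400: DF=(4181747/4000000 − 17/400·(0.953000+0.950900))/(1+17/400) = 2313/2500 ≈ 0.925200
step 4 [2y] swap r/2=1072/37219: DF=(1 − 1072/37219·(0.953000+0.950900+0.925200))/(1+1072/37219) = 558/625 ≈ 0.892800
step 5 [2.5y] zero: DF = P = 349/400 ≈ 0.872500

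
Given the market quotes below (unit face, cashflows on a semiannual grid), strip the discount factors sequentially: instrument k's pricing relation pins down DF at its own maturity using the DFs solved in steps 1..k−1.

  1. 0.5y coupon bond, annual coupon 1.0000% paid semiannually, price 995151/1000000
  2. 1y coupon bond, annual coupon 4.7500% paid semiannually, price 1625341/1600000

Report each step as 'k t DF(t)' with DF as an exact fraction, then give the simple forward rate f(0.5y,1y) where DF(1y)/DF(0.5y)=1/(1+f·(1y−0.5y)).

1 1/2 4951/5000
2 1 9693/10000
f(0.5y,1y) = ((4951/5000)/(9693/10000) − 1)/(1/2) = 418/9693 ≈ 4.3124%

step 1 [0.5y] bond c/2=1/200: DF=(995151/1000000 − 1/200·(0))/(1+1/200) = 4951/5000 ≈ 0.990200
step 2 [1y] bond c/2=19/800: DF=(1625341/1600000 − 19/800·(0.990200))/(1+19/800) = 9693/10000 ≈ 0.969300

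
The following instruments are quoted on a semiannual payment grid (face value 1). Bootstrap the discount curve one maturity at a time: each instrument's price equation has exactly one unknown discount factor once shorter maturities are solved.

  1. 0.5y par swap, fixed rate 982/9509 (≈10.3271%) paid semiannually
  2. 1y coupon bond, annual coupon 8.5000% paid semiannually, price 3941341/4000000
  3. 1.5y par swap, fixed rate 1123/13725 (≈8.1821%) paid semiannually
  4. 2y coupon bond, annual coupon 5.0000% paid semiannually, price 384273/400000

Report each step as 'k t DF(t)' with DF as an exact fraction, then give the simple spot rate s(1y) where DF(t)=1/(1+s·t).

1 1/2 9509/10000
2 1 1133/1250
3 3/2 8877/10000
4 2 8703/10000
s(1y) = (1/(1133/1250) − 1)/(1) = 117/1133 ≈ 10.3266%

step 1 [0.5y] swap r/2=491/9509: DF=(1 − 491/9509·(0))/(1+491/9509) = 9509/10000 ≈ 0.950900
step 2 [1y] bond c/2=17/400: DF=(3941341/4000000 − 17/400·(0.950900))/(1+17/400) = 1133/1250 ≈ 0.906400
step 3 [1.5y] swap r/2=1123/27450: DF=(1 − 1123/27450·(0.950900+0.906400))/(1+1123/27450) = 8877/10000 ≈ 0.887700
step 4 [2y] bond c/2=1/40: DF=(384273/400000 − 1/40·(0.950900+0.906400+0.887700))/(1+1/40) = 8703/10000 ≈ 0.870300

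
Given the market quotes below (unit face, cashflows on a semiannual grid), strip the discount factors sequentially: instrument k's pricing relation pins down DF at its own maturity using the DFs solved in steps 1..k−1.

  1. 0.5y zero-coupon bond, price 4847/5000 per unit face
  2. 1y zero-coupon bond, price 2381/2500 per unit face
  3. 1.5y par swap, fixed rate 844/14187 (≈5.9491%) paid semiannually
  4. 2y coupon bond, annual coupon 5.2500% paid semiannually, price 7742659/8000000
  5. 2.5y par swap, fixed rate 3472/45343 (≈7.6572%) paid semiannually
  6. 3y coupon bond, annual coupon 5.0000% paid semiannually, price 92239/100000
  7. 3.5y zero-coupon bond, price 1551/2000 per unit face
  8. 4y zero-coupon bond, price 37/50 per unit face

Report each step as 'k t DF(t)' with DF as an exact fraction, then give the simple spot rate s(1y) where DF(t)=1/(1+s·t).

step 1 [0.5y] zero: DF = P = 4847/5000 ≈ 0.969400
step 2 [1y] zero: DF = P = 2381/2500 ≈ 0.952400
step 3 [1.5y] swap r/2=422/14187: DF=(1 − 422/14187·(0.969400+0.952400))/(1+422/14187) = 2289/2500 ≈ 0.915600
step 4 [2y] bond c/2=21/800: DF=(7742659/8000000 − 21/800·(0.969400+0.952400+0.915600))/(1+21/800) = 1741/2000 ≈ 0.870500
step 5 [2.5y] swap r/2=1736/45343: DF=(1 − 1736/45343·(0.969400+0.952400+0.915600+0.870500))/(1+1736/45343) = 1033/1250 ≈ 0.826400
step 6 [3y] bond c/2=1/40: DF=(92239/100000 − 1/40·(0.969400+0.952400+0.915600+0.870500+0.826400))/(1+1/40) = 7893/10000 ≈ 0.789300
step 7 [3.5y] zero: DF = P = 1551/2000 ≈ 0.775500
step 8 [4y] zero: DF = P = 37/50 ≈ 0.740000

1 1/2 4847/5000
2 1 2381/2500
3 3/2 2289/2500
4 2 1741/2000
5 5/2 1033/1250
6 3 7893/10000
7 7/2 1551/2000
8 4 37/50
s(1y) = (1/(2381/2500) − 1)/(1) = 119/2381 ≈ 4.9979%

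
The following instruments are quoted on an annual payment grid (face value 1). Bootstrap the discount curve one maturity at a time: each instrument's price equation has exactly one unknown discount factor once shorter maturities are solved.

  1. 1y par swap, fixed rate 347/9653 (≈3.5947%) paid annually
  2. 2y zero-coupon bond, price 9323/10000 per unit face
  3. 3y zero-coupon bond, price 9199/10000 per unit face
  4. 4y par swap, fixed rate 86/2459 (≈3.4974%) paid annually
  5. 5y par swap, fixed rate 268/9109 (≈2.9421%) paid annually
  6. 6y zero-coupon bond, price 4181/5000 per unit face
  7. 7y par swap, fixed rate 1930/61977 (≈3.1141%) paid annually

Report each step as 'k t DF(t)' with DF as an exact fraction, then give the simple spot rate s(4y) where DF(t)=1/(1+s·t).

1 1 9653/10000
2 2 9323/10000
3 3 9199/10000
4 4 871/1000
5 5 433/500
6 6 4181/5000
7 7 807/1000
s(4y) = (1/(871/1000) − 1)/(4) = 129/3484 ≈ 3.7026%

step 1 [1y] swap r/1=347/9653: DF=(1 − 347/9653·(0))/(1+347/9653) = 9653/10000 ≈ 0.965300
step 2 [2y] zero: DF = P = 9323/10000 ≈ 0.932300
step 3 [3y] zero: DF = P = 9199/10000 ≈ 0.919900
step 4 [4y] swap r/1=86/2459: DF=(1 − 86/2459·(0.965300+0.932300+0.919900))/(1+86/2459) = 871/1000 ≈ 0.871000
step 5 [5y] swap r/1=268/9109: DF=(1 − 268/9109·(0.965300+0.932300+0.919900+0.871000))/(1+268/9109) = 433/500 ≈ 0.866000
step 6 [6y] zero: DF = P = 4181/5000 ≈ 0.836200
step 7 [7y] swap r/1=1930/61977: DF=(1 − 1930/61977·(0.965300+0.932300+0.919900+0.871000+0.866000+0.836200))/(1+1930/61977) = 807/1000 ≈ 0.807000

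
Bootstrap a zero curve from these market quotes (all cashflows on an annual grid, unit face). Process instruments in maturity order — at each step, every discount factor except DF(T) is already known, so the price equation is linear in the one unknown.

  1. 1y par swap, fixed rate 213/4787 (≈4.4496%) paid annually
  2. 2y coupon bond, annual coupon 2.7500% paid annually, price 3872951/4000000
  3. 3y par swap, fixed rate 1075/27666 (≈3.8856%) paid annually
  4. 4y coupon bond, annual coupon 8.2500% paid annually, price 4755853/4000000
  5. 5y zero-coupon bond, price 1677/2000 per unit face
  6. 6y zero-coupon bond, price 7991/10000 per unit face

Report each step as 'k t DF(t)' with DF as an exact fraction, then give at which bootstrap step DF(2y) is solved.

step 1 [1y] swap r/1=213/4787: DF=(1 − 213/4787·(0))/(1+213/4787) = 4787/5000 ≈ 0.957400
step 2 [2y] bond c/1=11/400: DF=(3872951/4000000 − 11/400·(0.957400))/(1+11/400) = 9167/10000 ≈ 0.916700
step 3 [3y] swap r/1=1075/27666: DF=(1 − 1075/27666·(0.957400+0.916700))/(1+1075/27666) = 357/400 ≈ 0.892500
step 4 [4y] bond c/1=33/400: DF=(4755853/4000000 − 33/400·(0.957400+0.916700+0.892500))/(1+33/400) = 71/80 ≈ 0.887500
step 5 [5y] zero: DF = P = 1677/2000 ≈ 0.838500
step 6 [6y] zero: DF = P = 7991/10000 ≈ 0.799100

1 1 4787/5000
2 2 9167/10000
3 3 357/400
4 4 71/80
5 5 1677/2000
6 6 7991/10000
DF(2y) is solved at step 2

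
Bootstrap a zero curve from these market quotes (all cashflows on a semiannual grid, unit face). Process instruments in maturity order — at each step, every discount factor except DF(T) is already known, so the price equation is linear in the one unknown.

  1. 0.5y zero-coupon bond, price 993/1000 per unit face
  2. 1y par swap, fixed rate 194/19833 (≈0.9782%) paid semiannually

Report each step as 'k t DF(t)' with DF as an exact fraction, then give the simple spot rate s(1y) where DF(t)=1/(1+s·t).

1 1/2 993/1000
2 1 9903/10000
s(1y) = (1/(9903/10000) − 1)/(1) = 97/9903 ≈ 0.9795%

step 1 [0.5y] zero: DF = P = 993/1000 ≈ 0.993000
step 2 [1y] swap r/2=97/19833: DF=(1 − 97/19833·(0.993000))/(1+97/19833) = 9903/10000 ≈ 0.990300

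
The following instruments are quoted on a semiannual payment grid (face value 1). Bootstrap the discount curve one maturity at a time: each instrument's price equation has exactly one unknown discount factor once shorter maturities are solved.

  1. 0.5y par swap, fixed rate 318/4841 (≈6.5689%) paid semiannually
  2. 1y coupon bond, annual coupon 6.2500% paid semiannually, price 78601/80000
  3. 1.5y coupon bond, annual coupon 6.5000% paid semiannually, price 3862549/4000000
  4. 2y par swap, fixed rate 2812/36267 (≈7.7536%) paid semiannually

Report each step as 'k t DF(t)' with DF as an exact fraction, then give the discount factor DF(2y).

step 1 [0.5y] swap r/2=159/4841: DF=(1 − 159/4841·(0))/(1+159/4841) = 4841/5000 ≈ 0.968200
step 2 [1y] bond c/2=1/32: DF=(78601/80000 − 1/32·(0.968200))/(1+1/32) = 4617/5000 ≈ 0.923400
step 3 [1.5y] bond c/2=13/400: DF=(3862549/4000000 − 13/400·(0.968200+0.923400))/(1+13/400) = 8757/10000 ≈ 0.875700
step 4 [2y] swap r/2=1406/36267: DF=(1 − 1406/36267·(0.968200+0.923400+0.875700))/(1+1406/36267) = 4297/5000 ≈ 0.859400

1 1/2 4841/5000
2 1 4617/5000
3 3/2 8757/10000
4 2 4297/5000
DF(2y) = 4297/5000 ≈ 0.859400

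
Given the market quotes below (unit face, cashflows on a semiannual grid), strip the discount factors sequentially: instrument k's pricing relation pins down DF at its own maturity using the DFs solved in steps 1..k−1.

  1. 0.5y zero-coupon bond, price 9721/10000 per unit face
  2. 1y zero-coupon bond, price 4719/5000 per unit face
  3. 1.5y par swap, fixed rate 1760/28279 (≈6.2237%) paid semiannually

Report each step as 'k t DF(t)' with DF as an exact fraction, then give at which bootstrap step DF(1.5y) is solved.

step 1 [0.5y] zero: DF = P = 9721/10000 ≈ 0.972100
step 2 [1y] zero: DF = P = 4719/5000 ≈ 0.943800
step 3 [1.5y] swap r/2=880/28279: DF=(1 − 880/28279·(0.972100+0.943800))/(1+880/28279) = 114/125 ≈ 0.912000

1 1/2 9721/10000
2 1 4719/5000
3 3/2 114/125
DF(1.5y) is solved at step 3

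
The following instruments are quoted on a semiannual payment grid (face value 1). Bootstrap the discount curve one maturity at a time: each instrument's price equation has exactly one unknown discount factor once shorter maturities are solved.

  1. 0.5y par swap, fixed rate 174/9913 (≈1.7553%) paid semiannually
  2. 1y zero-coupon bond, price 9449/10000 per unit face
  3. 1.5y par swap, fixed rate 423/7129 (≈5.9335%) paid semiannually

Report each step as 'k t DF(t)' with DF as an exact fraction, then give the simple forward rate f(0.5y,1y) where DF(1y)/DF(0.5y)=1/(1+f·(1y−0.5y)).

1 1/2 9913/10000
2 1 9449/10000
3 3/2 4577/5000
f(0.5y,1y) = ((9913/10000)/(9449/10000) − 1)/(1/2) = 928/9449 ≈ 9.8211%

step 1 [0.5y] swap r/2=87/9913: DF=(1 − 87/9913·(0))/(1+87/9913) = 9913/10000 ≈ 0.991300
step 2 [1y] zero: DF = P = 9449/10000 ≈ 0.944900
step 3 [1.5y] swap r/2=423/14258: DF=(1 − 423/14258·(0.991300+0.944900))/(1+423/14258) = 4577/5000 ≈ 0.915400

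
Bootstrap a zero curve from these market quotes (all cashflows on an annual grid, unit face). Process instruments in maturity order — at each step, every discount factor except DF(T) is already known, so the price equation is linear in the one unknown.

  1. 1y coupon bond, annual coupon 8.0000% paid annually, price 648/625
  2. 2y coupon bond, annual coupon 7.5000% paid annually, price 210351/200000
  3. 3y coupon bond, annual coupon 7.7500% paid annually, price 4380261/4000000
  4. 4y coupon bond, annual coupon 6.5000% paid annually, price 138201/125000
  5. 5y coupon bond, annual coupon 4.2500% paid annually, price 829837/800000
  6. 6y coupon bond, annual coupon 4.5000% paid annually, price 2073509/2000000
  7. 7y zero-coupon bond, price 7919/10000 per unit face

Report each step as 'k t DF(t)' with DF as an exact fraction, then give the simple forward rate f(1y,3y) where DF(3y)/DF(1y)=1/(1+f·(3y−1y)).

step 1 [1y] bond c/1=2/25: DF=(648/625 − 2/25·(0))/(1+2/25) = 24/25 ≈ 0.960000
step 2 [2y] bond c/1=3/40: DF=(210351/200000 − 3/40·(0.960000))/(1+3/40) = 4557/5000 ≈ 0.911400
step 3 [3y] bond c/1=31/400: DF=(4380261/4000000 − 31/400·(0.960000+0.911400))/(1+31/400) = 8817/10000 ≈ 0.881700
step 4 [4y] bond c/1=13/200: DF=(138201/125000 − 13/200·(0.960000+0.911400+0.881700))/(1+13/200) = 8701/10000 ≈ 0.870100
step 5 [5y] bond c/1=17/400: DF=(829837/800000 − 17/400·(0.960000+0.911400+0.881700+0.870100))/(1+17/400) = 8473/10000 ≈ 0.847300
step 6 [6y] bond c/1=9/200: DF=(2073509/2000000 − 9/200·(0.960000+0.911400+0.881700+0.870100+0.847300))/(1+9/200) = 1999/2500 ≈ 0.799600
step 7 [7y] zero: DF = P = 7919/10000 ≈ 0.791900

1 1 24/25
2 2 4557/5000
3 3 8817/10000
4 4 8701/10000
5 5 8473/10000
6 6 1999/2500
7 7 7919/10000
f(1y,3y) = ((24/25)/(8817/10000) − 1)/(2) = 261/5878 ≈ 4.4403%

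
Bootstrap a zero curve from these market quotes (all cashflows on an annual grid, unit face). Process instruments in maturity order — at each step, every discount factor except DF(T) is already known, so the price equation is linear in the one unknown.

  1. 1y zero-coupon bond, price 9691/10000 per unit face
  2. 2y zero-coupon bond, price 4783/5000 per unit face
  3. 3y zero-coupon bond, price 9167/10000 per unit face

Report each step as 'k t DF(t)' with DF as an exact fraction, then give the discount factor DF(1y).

1 1 9691/10000
2 2 4783/5000
3 3 9167/10000
DF(1y) = 9691/10000 ≈ 0.969100

step 1 [1y] zero: DF = P = 9691/10000 ≈ 0.969100
step 2 [2y] zero: DF = P = 4783/5000 ≈ 0.956600
step 3 [3y] zero: DF = P = 9167/10000 ≈ 0.916700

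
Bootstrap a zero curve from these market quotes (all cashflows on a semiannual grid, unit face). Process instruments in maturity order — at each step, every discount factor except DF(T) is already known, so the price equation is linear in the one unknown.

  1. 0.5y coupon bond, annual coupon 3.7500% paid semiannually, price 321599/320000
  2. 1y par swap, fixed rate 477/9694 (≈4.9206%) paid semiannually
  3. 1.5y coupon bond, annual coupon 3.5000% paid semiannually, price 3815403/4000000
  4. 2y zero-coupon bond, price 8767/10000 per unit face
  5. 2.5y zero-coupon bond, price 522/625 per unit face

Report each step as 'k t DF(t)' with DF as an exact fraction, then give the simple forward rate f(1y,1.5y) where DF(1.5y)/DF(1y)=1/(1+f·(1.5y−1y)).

step 1 [0.5y] bond c/2=3/160: DF=(321599/320000 − 3/160·(0))/(1+3/160) = 1973/2000 ≈ 0.986500
step 2 [1y] swap r/2=477/19388: DF=(1 − 477/19388·(0.986500))/(1+477/19388) = 9523/10000 ≈ 0.952300
step 3 [1.5y] bond c/2=7/400: DF=(3815403/4000000 − 7/400·(0.986500+0.952300))/(1+7/400) = 9041/10000 ≈ 0.904100
step 4 [2y] zero: DF = P = 8767/10000 ≈ 0.876700
step 5 [2.5y] zero: DF = P = 522/625 ≈ 0.835200

1 1/2 1973/2000
2 1 9523/10000
3 3/2 9041/10000
4 2 8767/10000
5 5/2 522/625
f(1y,1.5y) = ((9523/10000)/(9041/10000) − 1)/(1/2) = 964/9041 ≈ 10.6625%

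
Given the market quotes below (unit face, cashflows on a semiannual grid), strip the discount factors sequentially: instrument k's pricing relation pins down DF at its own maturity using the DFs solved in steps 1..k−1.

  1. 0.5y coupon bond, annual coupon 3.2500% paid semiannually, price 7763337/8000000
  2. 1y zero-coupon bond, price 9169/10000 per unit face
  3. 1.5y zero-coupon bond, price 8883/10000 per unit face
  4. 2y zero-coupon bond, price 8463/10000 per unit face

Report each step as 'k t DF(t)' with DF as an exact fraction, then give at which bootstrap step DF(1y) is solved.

step 1 [0.5y] bond c/2=13/800: DF=(7763337/8000000 − 13/800·(0))/(1+13/800) = 9549/10000 ≈ 0.954900
step 2 [1y] zero: DF = P = 9169/10000 ≈ 0.916900
step 3 [1.5y] zero: DF = P = 8883/10000 ≈ 0.888300
step 4 [2y] zero: DF = P = 8463/10000 ≈ 0.846300

1 1/2 9549/10000
2 1 9169/10000
3 3/2 8883/10000
4 2 8463/10000
DF(1y) is solved at step 2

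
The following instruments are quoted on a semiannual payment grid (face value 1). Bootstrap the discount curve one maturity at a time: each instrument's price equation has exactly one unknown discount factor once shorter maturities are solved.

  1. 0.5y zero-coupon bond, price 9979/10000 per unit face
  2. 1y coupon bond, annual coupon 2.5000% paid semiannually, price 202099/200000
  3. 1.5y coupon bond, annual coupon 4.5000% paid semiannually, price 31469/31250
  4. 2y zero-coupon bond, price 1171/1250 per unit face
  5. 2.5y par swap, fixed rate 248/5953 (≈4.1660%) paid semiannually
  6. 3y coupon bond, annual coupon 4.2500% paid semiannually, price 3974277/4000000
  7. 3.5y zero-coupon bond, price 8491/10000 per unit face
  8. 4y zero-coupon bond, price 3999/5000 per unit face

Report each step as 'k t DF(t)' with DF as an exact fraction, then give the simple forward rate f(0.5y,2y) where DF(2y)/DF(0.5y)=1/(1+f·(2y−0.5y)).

step 1 [0.5y] zero: DF = P = 9979/10000 ≈ 0.997900
step 2 [1y] bond c/2=1/80: DF=(202099/200000 − 1/80·(0.997900))/(1+1/80) = 9857/10000 ≈ 0.985700
step 3 [1.5y] bond c/2=9/400: DF=(31469/31250 − 9/400·(0.997900+0.985700))/(1+9/400) = 2353/2500 ≈ 0.941200
step 4 [2y] zero: DF = P = 1171/1250 ≈ 0.936800
step 5 [2.5y] swap r/2=124/5953: DF=(1 − 124/5953·(0.997900+0.985700+0.941200+0.936800))/(1+124/5953) = 563/625 ≈ 0.900800
step 6 [3y] bond c/2=17/800: DF=(3974277/4000000 − 17/800·(0.997900+0.985700+0.941200+0.936800+0.900800))/(1+17/800) = 4369/5000 ≈ 0.873800
step 7 [3.5y] zero: DF = P = 8491/10000 ≈ 0.849100
step 8 [4y] zero: DF = P = 3999/5000 ≈ 0.799800

1 1/2 9979/10000
2 1 9857/10000
3 3/2 2353/2500
4 2 1171/1250
5 5/2 563/625
6 3 4369/5000
7 7/2 8491/10000
8 4 3999/5000
f(0.5y,2y) = ((9979/10000)/(1171/1250) − 1)/(3/2) = 611/14052 ≈ 4.3481%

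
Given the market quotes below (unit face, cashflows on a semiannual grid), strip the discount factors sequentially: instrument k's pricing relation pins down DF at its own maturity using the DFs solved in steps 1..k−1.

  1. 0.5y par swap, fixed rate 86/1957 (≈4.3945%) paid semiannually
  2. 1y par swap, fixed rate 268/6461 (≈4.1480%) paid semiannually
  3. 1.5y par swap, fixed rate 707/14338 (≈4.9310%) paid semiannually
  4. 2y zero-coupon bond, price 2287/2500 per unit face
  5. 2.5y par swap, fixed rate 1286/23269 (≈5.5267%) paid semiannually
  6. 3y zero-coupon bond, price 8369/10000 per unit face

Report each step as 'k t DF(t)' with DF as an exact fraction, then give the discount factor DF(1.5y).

step 1 [0.5y] swap r/2=43/1957: DF=(1 − 43/1957·(0))/(1+43/1957) = 1957/2000 ≈ 0.978500
step 2 [1y] swap r/2=134/6461: DF=(1 − 134/6461·(0.978500))/(1+134/6461) = 4799/5000 ≈ 0.959800
step 3 [1.5y] swap r/2=707/28676: DF=(1 − 707/28676·(0.978500+0.959800))/(1+707/28676) = 9293/10000 ≈ 0.929300
step 4 [2y] zero: DF = P = 2287/2500 ≈ 0.914800
step 5 [2.5y] swap r/2=643/23269: DF=(1 − 643/23269·(0.978500+0.959800+0.929300+0.914800))/(1+643/23269) = 4357/5000 ≈ 0.871400
step 6 [3y] zero: DF = P = 8369/10000 ≈ 0.836900

1 1/2 1957/2000
2 1 4799/5000
3 3/2 9293/10000
4 2 2287/2500
5 5/2 4357/5000
6 3 8369/10000
DF(1.5y) = 9293/10000 ≈ 0.929300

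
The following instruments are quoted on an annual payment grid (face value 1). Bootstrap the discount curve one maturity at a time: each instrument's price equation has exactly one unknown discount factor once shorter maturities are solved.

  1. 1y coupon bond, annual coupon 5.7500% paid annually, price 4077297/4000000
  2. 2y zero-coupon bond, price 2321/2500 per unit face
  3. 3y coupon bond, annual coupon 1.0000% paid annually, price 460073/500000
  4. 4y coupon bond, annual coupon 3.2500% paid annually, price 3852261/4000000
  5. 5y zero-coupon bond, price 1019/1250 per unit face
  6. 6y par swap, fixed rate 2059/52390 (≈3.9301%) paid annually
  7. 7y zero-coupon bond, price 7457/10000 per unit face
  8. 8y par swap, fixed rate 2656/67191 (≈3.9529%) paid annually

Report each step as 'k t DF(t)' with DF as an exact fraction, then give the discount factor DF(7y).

1 1 9639/10000
2 2 2321/2500
3 3 8923/10000
4 4 8451/10000
5 5 1019/1250
6 6 7941/10000
7 7 7457/10000
8 8 459/625
DF(7y) = 7457/10000 ≈ 0.745700

step 1 [1y] bond c/1=23/400: DF=(4077297/4000000 − 23/400·(0))/(1+23/400) = 9639/10000 ≈ 0.963900
step 2 [2y] zero: DF = P = 2321/2500 ≈ 0.928400
step 3 [3y] bond c/1=1/100: DF=(460073/500000 − 1/100·(0.963900+0.928400))/(1+1/100) = 8923/10000 ≈ 0.892300
step 4 [4y] bond c/1=13/400: DF=(3852261/4000000 − 13/400·(0.963900+0.928400+0.892300))/(1+13/400) = 8451/10000 ≈ 0.845100
step 5 [5y] zero: DF = P = 1019/1250 ≈ 0.815200
step 6 [6y] swap r/1=2059/52390: DF=(1 − 2059/52390·(0.963900+0.928400+0.892300+0.845100+0.815200))/(1+2059/52390) = 7941/10000 ≈ 0.794100
step 7 [7y] zero: DF = P = 7457/10000 ≈ 0.745700
step 8 [8y] swap r/1=2656/67191: DF=(1 − 2656/67191·(0.963900+0.928400+0.892300+0.845100+0.815200+0.794100+0.745700))/(1+2656/67191) = 459/625 ≈ 0.734400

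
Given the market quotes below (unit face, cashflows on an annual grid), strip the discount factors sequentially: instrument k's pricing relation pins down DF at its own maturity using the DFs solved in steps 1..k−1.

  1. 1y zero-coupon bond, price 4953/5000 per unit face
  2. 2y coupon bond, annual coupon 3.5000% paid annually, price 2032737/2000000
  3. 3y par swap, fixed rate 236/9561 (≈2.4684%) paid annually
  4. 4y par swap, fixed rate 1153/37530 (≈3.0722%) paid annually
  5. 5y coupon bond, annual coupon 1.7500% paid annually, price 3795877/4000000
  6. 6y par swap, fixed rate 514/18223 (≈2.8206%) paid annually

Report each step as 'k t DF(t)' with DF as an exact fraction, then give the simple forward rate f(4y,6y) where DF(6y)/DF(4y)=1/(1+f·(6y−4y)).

1 1 4953/5000
2 2 1897/2000
3 3 2323/2500
4 4 8847/10000
5 5 8681/10000
6 6 4229/5000
f(4y,6y) = ((8847/10000)/(4229/5000) − 1)/(2) = 389/16916 ≈ 2.2996%

step 1 [1y] zero: DF = P = 4953/5000 ≈ 0.990600
step 2 [2y] bond c/1=7/200: DF=(2032737/2000000 − 7/200·(0.990600))/(1+7/200) = 1897/2000 ≈ 0.948500
step 3 [3y] swap r/1=236/9561: DF=(1 − 236/9561·(0.990600+0.948500))/(1+236/9561) = 2323/2500 ≈ 0.929200
step 4 [4y] swap r/1=1153/37530: DF=(1 − 1153/37530·(0.990600+0.948500+0.929200))/(1+1153/37530) = 8847/10000 ≈ 0.884700
step 5 [5y] bond c/1=7/400: DF=(3795877/4000000 − 7/400·(0.990600+0.948500+0.929200+0.884700))/(1+7/400) = 8681/10000 ≈ 0.868100
step 6 [6y] swap r/1=514/18223: DF=(1 − 514/18223·(0.990600+0.948500+0.929200+0.884700+0.868100))/(1+514/18223) = 4229/5000 ≈ 0.845800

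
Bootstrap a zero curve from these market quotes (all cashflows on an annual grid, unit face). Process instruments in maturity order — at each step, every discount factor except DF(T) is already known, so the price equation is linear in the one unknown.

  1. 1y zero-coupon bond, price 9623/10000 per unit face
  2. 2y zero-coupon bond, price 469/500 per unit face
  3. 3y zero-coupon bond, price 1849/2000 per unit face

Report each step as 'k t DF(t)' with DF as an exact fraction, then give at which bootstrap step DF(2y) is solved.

step 1 [1y] zero: DF = P = 9623/10000 ≈ 0.962300
step 2 [2y] zero: DF = P = 469/500 ≈ 0.938000
step 3 [3y] zero: DF = P = 1849/2000 ≈ 0.924500

1 1 9623/10000
2 2 469/500
3 3 1849/2000
DF(2y) is solved at step 2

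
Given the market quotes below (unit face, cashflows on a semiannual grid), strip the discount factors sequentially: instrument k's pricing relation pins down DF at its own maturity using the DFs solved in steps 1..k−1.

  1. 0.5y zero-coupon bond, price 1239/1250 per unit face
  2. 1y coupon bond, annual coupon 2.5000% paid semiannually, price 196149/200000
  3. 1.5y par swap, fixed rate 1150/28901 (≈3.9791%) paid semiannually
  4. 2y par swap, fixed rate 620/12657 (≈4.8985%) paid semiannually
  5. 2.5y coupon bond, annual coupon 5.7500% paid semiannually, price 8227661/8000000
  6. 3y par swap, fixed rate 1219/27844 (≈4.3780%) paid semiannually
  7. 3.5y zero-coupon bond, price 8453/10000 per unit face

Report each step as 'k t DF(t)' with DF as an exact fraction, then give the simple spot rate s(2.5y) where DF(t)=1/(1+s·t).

step 1 [0.5y] zero: DF = P = 1239/1250 ≈ 0.991200
step 2 [1y] bond c/2=1/80: DF=(196149/200000 − 1/80·(0.991200))/(1+1/80) = 2391/2500 ≈ 0.956400
step 3 [1.5y] swap r/2=575/28901: DF=(1 − 575/28901·(0.991200+0.956400))/(1+575/28901) = 377/400 ≈ 0.942500
step 4 [2y] swap r/2=310/12657: DF=(1 − 310/12657·(0.991200+0.956400+0.942500))/(1+310/12657) = 907/1000 ≈ 0.907000
step 5 [2.5y] bond c/2=23/800: DF=(8227661/8000000 − 23/800·(0.991200+0.956400+0.942500+0.907000))/(1+23/800) = 1117/1250 ≈ 0.893600
step 6 [3y] swap r/2=1219/55688: DF=(1 − 1219/55688·(0.991200+0.956400+0.942500+0.907000+0.893600))/(1+1219/55688) = 8781/10000 ≈ 0.878100
step 7 [3.5y] zero: DF = P = 8453/10000 ≈ 0.845300

1 1/2 1239/1250
2 1 2391/2500
3 3/2 377/400
4 2 907/1000
5 5/2 1117/1250
6 3 8781/10000
7 7/2 8453/10000
s(2.5y) = (1/(1117/1250) − 1)/(5/2) = 266/5585 ≈ 4.7628%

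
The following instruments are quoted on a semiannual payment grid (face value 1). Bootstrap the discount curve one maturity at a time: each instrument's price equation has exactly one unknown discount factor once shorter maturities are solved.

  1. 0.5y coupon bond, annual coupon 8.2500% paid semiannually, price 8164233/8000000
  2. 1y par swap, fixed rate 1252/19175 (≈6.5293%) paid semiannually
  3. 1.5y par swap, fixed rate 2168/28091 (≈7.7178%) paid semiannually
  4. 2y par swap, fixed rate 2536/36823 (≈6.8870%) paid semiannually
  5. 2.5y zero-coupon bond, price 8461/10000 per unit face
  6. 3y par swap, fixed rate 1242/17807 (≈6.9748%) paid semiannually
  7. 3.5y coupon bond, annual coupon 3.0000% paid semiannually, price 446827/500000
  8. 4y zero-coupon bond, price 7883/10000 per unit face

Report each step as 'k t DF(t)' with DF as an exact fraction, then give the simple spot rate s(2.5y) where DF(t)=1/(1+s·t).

1 1/2 9801/10000
2 1 4687/5000
3 3/2 2229/2500
4 2 2183/2500
5 5/2 8461/10000
6 3 8137/10000
7 7/2 1603/2000
8 4 7883/10000
s(2.5y) = (1/(8461/10000) − 1)/(5/2) = 3078/42305 ≈ 7.2757%

step 1 [0.5y] bond c/2=33/800: DF=(8164233/8000000 − 33/800·(0))/(1+33/800) = 9801/10000 ≈ 0.980100
step 2 [1y] swap r/2=626/19175: DF=(1 − 626/19175·(0.980100))/(1+626/19175) = 4687/5000 ≈ 0.937400
step 3 [1.5y] swap r/2=1084/28091: DF=(1 − 1084/28091·(0.980100+0.937400))/(1+1084/28091) = 2229/2500 ≈ 0.891600
step 4 [2y] swap r/2=1268/36823: DF=(1 − 1268/36823·(0.980100+0.937400+0.891600))/(1+1268/36823) = 2183/2500 ≈ 0.873200
step 5 [2.5y] zero: DF = P = 8461/10000 ≈ 0.846100
step 6 [3y] swap r/2=621/17807: DF=(1 − 621/17807·(0.980100+0.937400+0.891600+0.873200+0.846100))/(1+621/17807) = 8137/10000 ≈ 0.813700
step 7 [3.5y] bond c/2=3/200: DF=(446827/500000 − 3/200·(0.980100+0.937400+0.891600+0.873200+0.846100+0.813700))/(1+3/200) = 1603/2000 ≈ 0.801500
step 8 [4y] zero: DF = P = 7883/10000 ≈ 0.788300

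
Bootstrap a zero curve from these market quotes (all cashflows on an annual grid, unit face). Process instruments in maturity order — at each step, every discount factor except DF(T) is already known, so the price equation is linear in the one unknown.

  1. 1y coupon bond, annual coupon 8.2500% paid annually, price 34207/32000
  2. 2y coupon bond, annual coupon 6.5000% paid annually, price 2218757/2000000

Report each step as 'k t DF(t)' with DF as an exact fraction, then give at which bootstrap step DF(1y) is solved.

step 1 [1y] bond c/1=33/400: DF=(34207/32000 − 33/400·(0))/(1+33/400) = 79/80 ≈ 0.987500
step 2 [2y] bond c/1=13/200: DF=(2218757/2000000 − 13/200·(0.987500))/(1+13/200) = 4907/5000 ≈ 0.981400

1 1 79/80
2 2 4907/5000
DF(1y) is solved at step 1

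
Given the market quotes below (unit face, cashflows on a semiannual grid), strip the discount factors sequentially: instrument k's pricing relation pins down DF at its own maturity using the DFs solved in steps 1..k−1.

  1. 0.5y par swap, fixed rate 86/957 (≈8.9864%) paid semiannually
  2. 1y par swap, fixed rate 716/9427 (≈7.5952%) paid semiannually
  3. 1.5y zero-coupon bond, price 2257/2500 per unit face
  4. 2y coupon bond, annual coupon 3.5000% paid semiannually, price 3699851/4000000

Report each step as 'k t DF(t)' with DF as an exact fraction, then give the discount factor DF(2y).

step 1 [0.5y] swap r/2=43/957: DF=(1 − 43/957·(0))/(1+43/957) = 957/1000 ≈ 0.957000
step 2 [1y] swap r/2=358/9427: DF=(1 − 358/9427·(0.957000))/(1+358/9427) = 2321/2500 ≈ 0.928400
step 3 [1.5y] zero: DF = P = 2257/2500 ≈ 0.902800
step 4 [2y] bond c/2=7/400: DF=(3699851/4000000 − 7/400·(0.957000+0.928400+0.902800))/(1+7/400) = 8611/10000 ≈ 0.861100

1 1/2 957/1000
2 1 2321/2500
3 3/2 2257/2500
4 2 8611/10000
DF(2y) = 8611/10000 ≈ 0.861100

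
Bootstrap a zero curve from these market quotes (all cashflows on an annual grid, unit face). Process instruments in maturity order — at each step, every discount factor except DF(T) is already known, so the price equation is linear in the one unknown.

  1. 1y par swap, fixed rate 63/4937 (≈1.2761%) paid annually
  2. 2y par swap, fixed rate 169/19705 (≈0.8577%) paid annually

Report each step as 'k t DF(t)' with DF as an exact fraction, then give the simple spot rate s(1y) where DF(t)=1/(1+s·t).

1 1 4937/5000
2 2 9831/10000
s(1y) = (1/(4937/5000) − 1)/(1) = 63/4937 ≈ 1.2761%

step 1 [1y] swap r/1=63/4937: DF=(1 − 63/4937·(0))/(1+63/4937) = 4937/5000 ≈ 0.987400
step 2 [2y] swap r/1=169/19705: DF=(1 − 169/19705·(0.987400))/(1+169/19705) = 9831/10000 ≈ 0.983100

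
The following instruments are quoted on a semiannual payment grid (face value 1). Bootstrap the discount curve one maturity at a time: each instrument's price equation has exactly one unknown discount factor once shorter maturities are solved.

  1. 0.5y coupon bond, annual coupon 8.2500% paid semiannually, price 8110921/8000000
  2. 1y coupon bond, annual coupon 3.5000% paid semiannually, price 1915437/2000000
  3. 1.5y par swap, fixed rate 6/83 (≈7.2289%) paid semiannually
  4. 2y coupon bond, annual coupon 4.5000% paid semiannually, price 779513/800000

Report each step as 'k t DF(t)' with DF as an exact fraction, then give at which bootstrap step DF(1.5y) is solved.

1 1/2 9737/10000
2 1 1849/2000
3 3/2 8989/10000
4 2 4457/5000
DF(1.5y) is solved at step 3

step 1 [0.5y] bond c/2=33/800: DF=(8110921/8000000 − 33/800·(0))/(1+33/800) = 9737/10000 ≈ 0.973700
step 2 [1y] bond c/2=7/400: DF=(1915437/2000000 − 7/400·(0.973700))/(1+7/400) = 1849/2000 ≈ 0.924500
step 3 [1.5y] swap r/2=3/83: DF=(1 − 3/83·(0.973700+0.924500))/(1+3/83) = 8989/10000 ≈ 0.898900
step 4 [2y] bond c/2=9/400: DF=(779513/800000 − 9/400·(0.973700+0.924500+0.898900))/(1+9/400) = 4457/5000 ≈ 0.891400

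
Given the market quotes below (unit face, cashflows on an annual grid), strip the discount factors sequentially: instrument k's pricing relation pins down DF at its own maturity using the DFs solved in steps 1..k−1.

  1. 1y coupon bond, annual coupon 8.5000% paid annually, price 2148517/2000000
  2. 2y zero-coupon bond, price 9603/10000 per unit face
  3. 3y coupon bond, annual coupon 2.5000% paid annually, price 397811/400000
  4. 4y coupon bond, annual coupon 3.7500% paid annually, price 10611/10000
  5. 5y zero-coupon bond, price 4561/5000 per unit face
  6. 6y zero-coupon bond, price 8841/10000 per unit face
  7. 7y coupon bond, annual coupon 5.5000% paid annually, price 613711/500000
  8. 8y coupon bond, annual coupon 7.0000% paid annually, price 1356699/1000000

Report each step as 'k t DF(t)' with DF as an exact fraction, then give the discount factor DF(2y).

1 1 9901/10000
2 2 9603/10000
3 3 9227/10000
4 4 9189/10000
5 5 4561/5000
6 6 8841/10000
7 7 8721/10000
8 8 8453/10000
DF(2y) = 9603/10000 ≈ 0.960300

step 1 [1y] bond c/1=17/200: DF=(2148517/2000000 − 17/200·(0))/(1+17/200) = 9901/10000 ≈ 0.990100
step 2 [2y] zero: DF = P = 9603/10000 ≈ 0.960300
step 3 [3y] bond c/1=1/40: DF=(397811/400000 − 1/40·(0.990100+0.960300))/(1+1/40) = 9227/10000 ≈ 0.922700
step 4 [4y] bond c/1=3/80: DF=(10611/10000 − 3/80·(0.990100+0.960300+0.922700))/(1+3/80) = 9189/10000 ≈ 0.918900
step 5 [5y] zero: DF = P = 4561/5000 ≈ 0.912200
step 6 [6y] zero: DF = P = 8841/10000 ≈ 0.884100
step 7 [7y] bond c/1=11/200: DF=(613711/500000 − 11/200·(0.990100+0.960300+0.922700+0.918900+0.912200+0.884100))/(1+11/200) = 8721/10000 ≈ 0.872100
step 8 [8y] bond c/1=7/100: DF=(1356699/1000000 − 7/100·(0.990100+0.960300+0.922700+0.918900+0.912200+0.884100+0.872100))/(1+7/100) = 8453/10000 ≈ 0.845300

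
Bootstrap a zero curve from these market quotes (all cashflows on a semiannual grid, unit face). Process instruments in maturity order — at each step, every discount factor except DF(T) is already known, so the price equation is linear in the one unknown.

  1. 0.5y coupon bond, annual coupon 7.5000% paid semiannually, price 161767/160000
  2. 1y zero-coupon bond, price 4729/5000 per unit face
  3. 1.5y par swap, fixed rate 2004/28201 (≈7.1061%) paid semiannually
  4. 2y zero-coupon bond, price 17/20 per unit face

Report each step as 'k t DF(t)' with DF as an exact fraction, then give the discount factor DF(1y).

1 1/2 1949/2000
2 1 4729/5000
3 3/2 4499/5000
4 2 17/20
DF(1y) = 4729/5000 ≈ 0.945800

step 1 [0.5y] bond c/2=3/80: DF=(161767/160000 − 3/80·(0))/(1+3/80) = 1949/2000 ≈ 0.974500
step 2 [1y] zero: DF = P = 4729/5000 ≈ 0.945800
step 3 [1.5y] swap r/2=1002/28201: DF=(1 − 1002/28201·(0.974500+0.945800))/(1+1002/28201) = 4499/5000 ≈ 0.899800
step 4 [2y] zero: DF = P = 17/20 ≈ 0.850000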